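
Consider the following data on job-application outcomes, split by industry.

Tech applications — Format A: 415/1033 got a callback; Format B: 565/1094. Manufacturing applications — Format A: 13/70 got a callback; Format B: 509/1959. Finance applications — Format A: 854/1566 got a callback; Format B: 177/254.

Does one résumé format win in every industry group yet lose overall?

Yes

Tech: Format A 415/1033 = 40.2%, Format B 565/1094 = 51.6% → Format B
Manufacturing: Format A 13/70 = 18.6%, Format B 509/1959 = 26.0% → Format B
Finance: Format A 854/1566 = 54.5%, Format B 177/254 = 69.7% → Format B
Overall: Format A 1282/2669 = 48.0%, Format B 1251/3307 = 37.8% → Format A
Format B wins each industry group but Format A wins overall — the comparison reverses. Format B's applications skew toward manufacturing, which has a lower base rate.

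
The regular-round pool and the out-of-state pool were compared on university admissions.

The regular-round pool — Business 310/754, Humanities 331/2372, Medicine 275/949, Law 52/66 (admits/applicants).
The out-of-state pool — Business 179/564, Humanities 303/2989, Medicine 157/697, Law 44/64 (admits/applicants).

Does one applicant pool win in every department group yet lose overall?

No

Business: the regular-round pool 310/754 = 41.1%, the out-of-state pool 179/564 = 31.7% → the regular-round pool
Humanities: the regular-round pool 331/2372 = 14.0%, the out-of-state pool 303/2989 = 10.1% → the regular-round pool
Medicine: the regular-round pool 275/949 = 29.0%, the out-of-state pool 157/697 = 22.5% → the regular-round pool
Law: the regular-round pool 52/66 = 78.8%, the out-of-state pool 44/64 = 68.8% → the regular-round pool
Overall: the regular-round pool 968/4141 = 23.4%, the out-of-state pool 683/4314 = 15.8% → the regular-round pool
The regular-round pool wins overall and in every department group — no reversal.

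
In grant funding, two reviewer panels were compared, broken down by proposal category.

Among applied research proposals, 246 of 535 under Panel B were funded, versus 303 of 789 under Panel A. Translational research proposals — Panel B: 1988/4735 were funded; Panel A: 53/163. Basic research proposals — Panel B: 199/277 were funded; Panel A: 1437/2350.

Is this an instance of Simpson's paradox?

Applied research: Panel B 246/535 = 46.0%, Panel A 303/789 = 38.4% → Panel B
Translational research: Panel B 1988/4735 = 42.0%, Panel A 53/163 = 32.5% → Panel B
Basic research: Panel B 199/277 = 71.8%, Panel A 1437/2350 = 61.1% → Panel B
Overall: Panel B 2433/5547 = 43.9%, Panel A 1793/3302 = 54.3% → Panel A
Panel B wins each proposal group but Panel A wins overall — the comparison reverses. Panel B's proposals skew toward translational research, which has a lower base rate.

Yes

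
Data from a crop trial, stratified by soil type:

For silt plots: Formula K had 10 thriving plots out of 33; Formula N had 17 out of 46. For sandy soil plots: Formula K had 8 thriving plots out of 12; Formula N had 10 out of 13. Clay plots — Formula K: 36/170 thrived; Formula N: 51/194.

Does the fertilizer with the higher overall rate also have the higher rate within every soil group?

Yes

Silt: Formula K 10/33 = 30.3%, Formula N 17/46 = 37.0% → Formula N
Sandy soil: Formula K 8/12 = 66.7%, Formula N 10/13 = 76.9% → Formula N
Clay: Formula K 36/170 = 21.2%, Formula N 51/194 = 26.3% → Formula N
Overall: Formula K 54/215 = 25.1%, Formula N 78/253 = 30.8% → Formula N
Formula N wins overall and in every soil group — no reversal.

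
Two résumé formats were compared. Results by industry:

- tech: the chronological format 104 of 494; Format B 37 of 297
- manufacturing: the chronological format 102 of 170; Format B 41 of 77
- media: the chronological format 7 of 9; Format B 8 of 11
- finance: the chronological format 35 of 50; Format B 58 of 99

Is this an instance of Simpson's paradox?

Tech: the chronological format 104/494 = 21.1%, Format B 37/297 = 12.5% → the chronological format
Manufacturing: the chronological format 102/170 = 60.0%, Format B 41/77 = 53.2% → the chronological format
Media: the chronological format 7/9 = 77.8%, Format B 8/11 = 72.7% → the chronological format
Finance: the chronological format 35/50 = 70.0%, Format B 58/99 = 58.6% → the chronological format
Overall: the chronological format 248/723 = 34.3%, Format B 144/484 = 29.8% → the chronological format
The chronological format wins overall and in every industry group — no reversal.

No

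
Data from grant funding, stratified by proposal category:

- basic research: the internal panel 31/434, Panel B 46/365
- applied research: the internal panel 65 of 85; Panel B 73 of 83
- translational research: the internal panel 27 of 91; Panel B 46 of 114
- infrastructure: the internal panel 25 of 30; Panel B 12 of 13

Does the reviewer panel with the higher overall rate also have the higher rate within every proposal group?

Basic research: the internal panel 31/434 = 7.1%, Panel B 46/365 = 12.6% → Panel B
Applied research: the internal panel 65/85 = 76.5%, Panel B 73/83 = 88.0% → Panel B
Translational research: the internal panel 27/91 = 29.7%, Panel B 46/114 = 40.4% → Panel B
Infrastructure: the internal panel 25/30 = 83.3%, Panel B 12/13 = 92.3% → Panel B
Overall: the internal panel 148/640 = 23.1%, Panel B 177/575 = 30.8% → Panel B
Panel B wins overall and in every proposal group — no reversal.

Yes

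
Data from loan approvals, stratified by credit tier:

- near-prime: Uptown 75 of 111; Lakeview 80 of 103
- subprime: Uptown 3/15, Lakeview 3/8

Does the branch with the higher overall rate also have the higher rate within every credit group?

Near-prime: Uptown 75/111 = 67.6%, Lakeview 80/103 = 77.7% → Lakeview
Subprime: Uptown 3/15 = 20.0%, Lakeview 3/8 = 37.5% → Lakeview
Overall: Uptown 78/126 = 61.9%, Lakeview 83/111 = 74.8% → Lakeview
Lakeview wins overall and in every credit group — no reversal.

Yes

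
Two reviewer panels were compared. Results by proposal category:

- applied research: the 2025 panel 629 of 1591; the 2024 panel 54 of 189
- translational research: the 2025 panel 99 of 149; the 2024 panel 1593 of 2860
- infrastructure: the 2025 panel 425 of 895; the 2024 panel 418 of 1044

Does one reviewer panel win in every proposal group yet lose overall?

Yes

Applied research: the 2025 panel 629/1591 = 39.5%, the 2024 panel 54/189 = 28.6% → the 2025 panel
Translational research: the 2025 panel 99/149 = 66.4%, the 2024 panel 1593/2860 = 55.7% → the 2025 panel
Infrastructure: the 2025 panel 425/895 = 47.5%, the 2024 panel 418/1044 = 40.0% → the 2025 panel
Overall: the 2025 panel 1153/2635 = 43.8%, the 2024 panel 2065/4093 = 50.5% → the 2024 panel
The 2025 panel wins each proposal group but the 2024 panel wins overall — the comparison reverses. The 2025 panel's proposals skew toward applied research, which has a lower base rate.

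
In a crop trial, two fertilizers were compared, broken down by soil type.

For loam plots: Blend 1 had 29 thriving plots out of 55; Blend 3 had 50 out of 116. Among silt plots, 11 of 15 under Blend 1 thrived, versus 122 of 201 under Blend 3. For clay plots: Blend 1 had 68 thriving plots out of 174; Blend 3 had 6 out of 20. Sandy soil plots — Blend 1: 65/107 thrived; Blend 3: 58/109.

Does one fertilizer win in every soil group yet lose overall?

Yes

Loam: Blend 1 29/55 = 52.7%, Blend 3 50/116 = 43.1% → Blend 1
Silt: Blend 1 11/15 = 73.3%, Blend 3 122/201 = 60.7% → Blend 1
Clay: Blend 1 68/174 = 39.1%, Blend 3 6/20 = 30.0% → Blend 1
Sandy soil: Blend 1 65/107 = 60.7%, Blend 3 58/109 = 53.2% → Blend 1
Overall: Blend 1 173/351 = 49.3%, Blend 3 236/446 = 52.9% → Blend 3
Blend 1 wins each soil group but Blend 3 wins overall — the comparison reverses. Blend 1's plots skew toward clay, which has a lower base rate.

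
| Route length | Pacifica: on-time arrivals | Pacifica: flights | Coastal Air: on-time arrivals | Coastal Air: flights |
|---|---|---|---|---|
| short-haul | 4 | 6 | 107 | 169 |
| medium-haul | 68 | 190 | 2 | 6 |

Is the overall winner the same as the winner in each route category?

Short-haul: Pacifica 4/6 = 66.7%, Coastal Air 107/169 = 63.3% → Pacifica
Medium-haul: Pacifica 68/190 = 35.8%, Coastal Air 2/6 = 33.3% → Pacifica
Overall: Pacifica 72/196 = 36.7%, Coastal Air 109/175 = 62.3% → Coastal Air
Pacifica wins each route group but Coastal Air wins overall — the comparison reverses. Pacifica's flights skew toward medium-haul, which has a lower base rate.

No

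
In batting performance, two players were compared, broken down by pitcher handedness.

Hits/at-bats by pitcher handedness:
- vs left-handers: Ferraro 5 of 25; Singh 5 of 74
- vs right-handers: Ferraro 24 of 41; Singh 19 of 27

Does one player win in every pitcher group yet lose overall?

Vs left-handers: Ferraro 5/25 = 20.0%, Singh 5/74 = 6.8% → Ferraro
Vs right-handers: Ferraro 24/41 = 58.5%, Singh 19/27 = 70.4% → Singh
Overall: Ferraro 29/66 = 43.9%, Singh 24/101 = 23.8% → Ferraro
Neither sweeps: Ferraro wins 1 of 2 groups, Singh wins 1. Ferraro wins overall but not every group — no Simpson reversal.

No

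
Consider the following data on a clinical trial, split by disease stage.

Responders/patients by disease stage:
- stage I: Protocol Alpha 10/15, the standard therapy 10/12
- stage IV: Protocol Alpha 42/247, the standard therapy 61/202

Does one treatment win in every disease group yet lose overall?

No

Stage I: Protocol Alpha 10/15 = 66.7%, the standard therapy 10/12 = 83.3% → the standard therapy
Stage IV: Protocol Alpha 42/247 = 17.0%, the standard therapy 61/202 = 30.2% → the standard therapy
Overall: Protocol Alpha 52/262 = 19.8%, the standard therapy 71/214 = 33.2% → the standard therapy
The standard therapy wins overall and in every disease group — no reversal.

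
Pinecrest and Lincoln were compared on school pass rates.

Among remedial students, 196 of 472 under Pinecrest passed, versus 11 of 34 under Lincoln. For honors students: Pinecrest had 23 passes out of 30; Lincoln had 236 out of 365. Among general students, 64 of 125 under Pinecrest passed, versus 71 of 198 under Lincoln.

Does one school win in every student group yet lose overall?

Remedial: Pinecrest 196/472 = 41.5%, Lincoln 11/34 = 32.4% → Pinecrest
Honors: Pinecrest 23/30 = 76.7%, Lincoln 236/365 = 64.7% → Pinecrest
General: Pinecrest 64/125 = 51.2%, Lincoln 71/198 = 35.9% → Pinecrest
Overall: Pinecrest 283/627 = 45.1%, Lincoln 318/597 = 53.3% → Lincoln
Pinecrest wins each student group but Lincoln wins overall — the comparison reverses. Pinecrest's students skew toward remedial, which has a lower base rate.

Yes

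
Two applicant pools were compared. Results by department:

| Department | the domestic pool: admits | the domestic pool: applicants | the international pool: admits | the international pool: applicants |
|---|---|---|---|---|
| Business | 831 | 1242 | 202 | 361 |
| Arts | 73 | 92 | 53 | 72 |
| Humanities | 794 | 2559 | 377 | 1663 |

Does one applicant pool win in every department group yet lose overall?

No

Business: the domestic pool 831/1242 = 66.9%, the international pool 202/361 = 56.0% → the domestic pool
Arts: the domestic pool 73/92 = 79.3%, the international pool 53/72 = 73.6% → the domestic pool
Humanities: the domestic pool 794/2559 = 31.0%, the international pool 377/1663 = 22.7% → the domestic pool
Overall: the domestic pool 1698/3893 = 43.6%, the international pool 632/2096 = 30.2% → the domestic pool
The domestic pool wins overall and in every department group — no reversal.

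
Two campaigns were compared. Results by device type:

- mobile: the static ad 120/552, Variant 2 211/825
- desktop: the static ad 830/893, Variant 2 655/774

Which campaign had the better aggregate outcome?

Mobile: the static ad 120/552 = 21.7%, Variant 2 211/825 = 25.6% → Variant 2
Desktop: the static ad 830/893 = 92.9%, Variant 2 655/774 = 84.6% → the static ad
Overall: the static ad 950/1445 = 65.7%, Variant 2 866/1599 = 54.2% → the static ad
(Neither sweeps every device group, but the static ad has the higher pooled rate.)

the static ad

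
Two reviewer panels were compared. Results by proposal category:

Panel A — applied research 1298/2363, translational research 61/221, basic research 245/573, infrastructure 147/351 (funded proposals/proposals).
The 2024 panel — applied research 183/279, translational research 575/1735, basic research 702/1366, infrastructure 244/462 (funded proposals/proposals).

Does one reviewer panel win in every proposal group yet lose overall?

Yes

Applied research: Panel A 1298/2363 = 54.9%, the 2024 panel 183/279 = 65.6% → the 2024 panel
Translational research: Panel A 61/221 = 27.6%, the 2024 panel 575/1735 = 33.1% → the 2024 panel
Basic research: Panel A 245/573 = 42.8%, the 2024 panel 702/1366 = 51.4% → the 2024 panel
Infrastructure: Panel A 147/351 = 41.9%, the 2024 panel 244/462 = 52.8% → the 2024 panel
Overall: Panel A 1751/3508 = 49.9%, the 2024 panel 1704/3842 = 44.4% → Panel A
The 2024 panel wins each proposal group but Panel A wins overall — the comparison reverses. The 2024 panel's proposals skew toward translational research, which has a lower base rate.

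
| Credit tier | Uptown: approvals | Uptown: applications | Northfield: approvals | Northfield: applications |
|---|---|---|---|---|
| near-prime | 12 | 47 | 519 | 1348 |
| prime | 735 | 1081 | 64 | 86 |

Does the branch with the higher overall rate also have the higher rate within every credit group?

No

Near-prime: Uptown 12/47 = 25.5%, Northfield 519/1348 = 38.5% → Northfield
Prime: Uptown 735/1081 = 68.0%, Northfield 64/86 = 74.4% → Northfield
Overall: Uptown 747/1128 = 66.2%, Northfield 583/1434 = 40.7% → Uptown
Northfield wins each credit group but Uptown wins overall — the comparison reverses. Northfield's applications skew toward near-prime, which has a lower base rate.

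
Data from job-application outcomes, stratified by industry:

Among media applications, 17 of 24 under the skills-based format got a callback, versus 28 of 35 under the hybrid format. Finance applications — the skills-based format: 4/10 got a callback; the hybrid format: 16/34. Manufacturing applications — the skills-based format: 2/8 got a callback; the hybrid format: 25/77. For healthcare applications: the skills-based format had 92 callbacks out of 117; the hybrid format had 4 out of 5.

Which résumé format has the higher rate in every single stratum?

Media: the skills-based format 17/24 = 70.8%, the hybrid format 28/35 = 80.0% → the hybrid format
Finance: the skills-based format 4/10 = 40.0%, the hybrid format 16/34 = 47.1% → the hybrid format
Manufacturing: the skills-based format 2/8 = 25.0%, the hybrid format 25/77 = 32.5% → the hybrid format
Healthcare: the skills-based format 92/117 = 78.6%, the hybrid format 4/5 = 80.0% → the hybrid format
The hybrid format has the higher rate in all 4 groups.

the hybrid format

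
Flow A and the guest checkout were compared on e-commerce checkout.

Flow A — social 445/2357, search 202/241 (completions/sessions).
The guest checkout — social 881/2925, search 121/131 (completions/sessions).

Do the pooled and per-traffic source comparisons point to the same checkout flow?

Yes

Social: Flow A 445/2357 = 18.9%, the guest checkout 881/2925 = 30.1% → the guest checkout
Search: Flow A 202/241 = 83.8%, the guest checkout 121/131 = 92.4% → the guest checkout
Overall: Flow A 647/2598 = 24.9%, the guest checkout 1002/3056 = 32.8% → the guest checkout
The guest checkout wins overall and in every traffic group — no reversal.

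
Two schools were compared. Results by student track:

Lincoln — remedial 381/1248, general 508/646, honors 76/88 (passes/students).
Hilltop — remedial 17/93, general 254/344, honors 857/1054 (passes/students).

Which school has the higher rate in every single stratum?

Remedial: Lincoln 381/1248 = 30.5%, Hilltop 17/93 = 18.3% → Lincoln
General: Lincoln 508/646 = 78.6%, Hilltop 254/344 = 73.8% → Lincoln
Honors: Lincoln 76/88 = 86.4%, Hilltop 857/1054 = 81.3% → Lincoln
Lincoln has the higher rate in all 3 groups.

Lincoln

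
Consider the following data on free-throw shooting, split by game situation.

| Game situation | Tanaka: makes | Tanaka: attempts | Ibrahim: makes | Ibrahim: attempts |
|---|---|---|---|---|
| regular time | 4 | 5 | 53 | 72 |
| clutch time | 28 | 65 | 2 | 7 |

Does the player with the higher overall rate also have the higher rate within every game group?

Regular time: Tanaka 4/5 = 80.0%, Ibrahim 53/72 = 73.6% → Tanaka
Clutch time: Tanaka 28/65 = 43.1%, Ibrahim 2/7 = 28.6% → Tanaka
Overall: Tanaka 32/70 = 45.7%, Ibrahim 55/79 = 69.6% → Ibrahim
Tanaka wins each game group but Ibrahim wins overall — the comparison reverses. Tanaka's attempts skew toward clutch time, which has a lower base rate.

No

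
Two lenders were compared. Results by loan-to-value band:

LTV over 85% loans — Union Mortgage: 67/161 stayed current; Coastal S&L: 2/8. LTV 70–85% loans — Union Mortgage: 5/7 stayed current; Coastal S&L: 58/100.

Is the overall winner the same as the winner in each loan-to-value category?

No

LTV over 85%: Union Mortgage 67/161 = 41.6%, Coastal S&L 2/8 = 25.0% → Union Mortgage
LTV 70–85%: Union Mortgage 5/7 = 71.4%, Coastal S&L 58/100 = 58.0% → Union Mortgage
Overall: Union Mortgage 72/168 = 42.9%, Coastal S&L 60/108 = 55.6% → Coastal S&L
Union Mortgage wins each loan-to-value group but Coastal S&L wins overall — the comparison reverses. Union Mortgage's loans skew toward LTV over 85%, which has a lower base rate.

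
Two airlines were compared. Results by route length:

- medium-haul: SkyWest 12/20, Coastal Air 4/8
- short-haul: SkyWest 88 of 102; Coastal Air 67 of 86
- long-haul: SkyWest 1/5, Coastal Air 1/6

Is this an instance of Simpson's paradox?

No

Medium-haul: SkyWest 12/20 = 60.0%, Coastal Air 4/8 = 50.0% → SkyWest
Short-haul: SkyWest 88/102 = 86.3%, Coastal Air 67/86 = 77.9% → SkyWest
Long-haul: SkyWest 1/5 = 20.0%, Coastal Air 1/6 = 16.7% → SkyWest
Overall: SkyWest 101/127 = 79.5%, Coastal Air 72/100 = 72.0% → SkyWest
SkyWest wins overall and in every route group — no reversal.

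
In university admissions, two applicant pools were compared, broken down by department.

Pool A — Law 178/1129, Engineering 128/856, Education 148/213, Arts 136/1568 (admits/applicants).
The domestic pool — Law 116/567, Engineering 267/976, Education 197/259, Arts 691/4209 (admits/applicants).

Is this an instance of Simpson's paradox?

Law: Pool A 178/1129 = 15.8%, the domestic pool 116/567 = 20.5% → the domestic pool
Engineering: Pool A 128/856 = 15.0%, the domestic pool 267/976 = 27.4% → the domestic pool
Education: Pool A 148/213 = 69.5%, the domestic pool 197/259 = 76.1% → the domestic pool
Arts: Pool A 136/1568 = 8.7%, the domestic pool 691/4209 = 16.4% → the domestic pool
Overall: Pool A 590/3766 = 15.7%, the domestic pool 1271/6011 = 21.1% → the domestic pool
The domestic pool wins overall and in every department group — no reversal.

No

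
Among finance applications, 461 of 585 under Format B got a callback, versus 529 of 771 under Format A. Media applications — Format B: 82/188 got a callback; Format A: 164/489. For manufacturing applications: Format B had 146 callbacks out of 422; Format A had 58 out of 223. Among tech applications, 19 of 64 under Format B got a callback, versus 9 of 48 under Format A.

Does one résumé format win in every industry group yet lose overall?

Finance: Format B 461/585 = 78.8%, Format A 529/771 = 68.6% → Format B
Media: Format B 82/188 = 43.6%, Format A 164/489 = 33.5% → Format B
Manufacturing: Format B 146/422 = 34.6%, Format A 58/223 = 26.0% → Format B
Tech: Format B 19/64 = 29.7%, Format A 9/48 = 18.8% → Format B
Overall: Format B 708/1259 = 56.2%, Format A 760/1531 = 49.6% → Format B
Format B wins overall and in every industry group — no reversal.

No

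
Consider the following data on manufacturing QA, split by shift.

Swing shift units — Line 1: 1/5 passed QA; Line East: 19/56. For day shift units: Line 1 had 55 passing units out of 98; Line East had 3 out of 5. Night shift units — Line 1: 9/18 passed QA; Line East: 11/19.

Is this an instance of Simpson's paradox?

Swing shift: Line 1 1/5 = 20.0%, Line East 19/56 = 33.9% → Line East
Day shift: Line 1 55/98 = 56.1%, Line East 3/5 = 60.0% → Line East
Night shift: Line 1 9/18 = 50.0%, Line East 11/19 = 57.9% → Line East
Overall: Line 1 65/121 = 53.7%, Line East 33/80 = 41.2% → Line 1
Line East wins each shift group but Line 1 wins overall — the comparison reverses. Line East's units skew toward swing shift, which has a lower base rate.

Yes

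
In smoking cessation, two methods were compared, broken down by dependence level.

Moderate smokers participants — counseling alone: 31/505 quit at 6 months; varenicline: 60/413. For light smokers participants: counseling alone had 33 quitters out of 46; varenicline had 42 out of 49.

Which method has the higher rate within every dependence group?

Moderate smokers: counseling alone 31/505 = 6.1%, varenicline 60/413 = 14.5% → varenicline
Light smokers: counseling alone 33/46 = 71.7%, varenicline 42/49 = 85.7% → varenicline
Varenicline has the higher rate in both groups.

varenicline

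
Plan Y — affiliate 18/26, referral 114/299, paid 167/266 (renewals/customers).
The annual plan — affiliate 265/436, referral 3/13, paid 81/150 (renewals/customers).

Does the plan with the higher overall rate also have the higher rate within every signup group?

No

Affiliate: Plan Y 18/26 = 69.2%, the annual plan 265/436 = 60.8% → Plan Y
Referral: Plan Y 114/299 = 38.1%, the annual plan 3/13 = 23.1% → Plan Y
Paid: Plan Y 167/266 = 62.8%, the annual plan 81/150 = 54.0% → Plan Y
Overall: Plan Y 299/591 = 50.6%, the annual plan 349/599 = 58.3% → the annual plan
Plan Y wins each signup group but the annual plan wins overall — the comparison reverses. Plan Y's customers skew toward referral, which has a lower base rate.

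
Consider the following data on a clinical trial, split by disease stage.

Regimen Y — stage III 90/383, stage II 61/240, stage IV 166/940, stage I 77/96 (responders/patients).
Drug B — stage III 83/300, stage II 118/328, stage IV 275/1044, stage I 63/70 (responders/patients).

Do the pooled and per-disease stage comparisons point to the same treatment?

Stage III: Regimen Y 90/383 = 23.5%, Drug B 83/300 = 27.7% → Drug B
Stage II: Regimen Y 61/240 = 25.4%, Drug B 118/328 = 36.0% → Drug B
Stage IV: Regimen Y 166/940 = 17.7%, Drug B 275/1044 = 26.3% → Drug B
Stage I: Regimen Y 77/96 = 80.2%, Drug B 63/70 = 90.0% → Drug B
Overall: Regimen Y 394/1659 = 23.7%, Drug B 539/1742 = 30.9% → Drug B
Drug B wins overall and in every disease group — no reversal.

Yes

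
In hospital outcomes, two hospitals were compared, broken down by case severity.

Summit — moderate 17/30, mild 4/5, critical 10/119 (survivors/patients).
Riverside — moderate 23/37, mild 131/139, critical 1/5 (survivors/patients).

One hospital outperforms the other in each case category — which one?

Riverside

Moderate: Summit 17/30 = 56.7%, Riverside 23/37 = 62.2% → Riverside
Mild: Summit 4/5 = 80.0%, Riverside 131/139 = 94.2% → Riverside
Critical: Summit 10/119 = 8.4%, Riverside 1/5 = 20.0% → Riverside
Riverside has the higher rate in all 3 groups.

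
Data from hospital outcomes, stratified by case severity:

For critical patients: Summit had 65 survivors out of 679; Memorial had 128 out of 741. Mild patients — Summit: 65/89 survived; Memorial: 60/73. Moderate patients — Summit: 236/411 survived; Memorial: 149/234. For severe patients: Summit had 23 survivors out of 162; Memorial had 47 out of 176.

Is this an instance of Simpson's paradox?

No

Critical: Summit 65/679 = 9.6%, Memorial 128/741 = 17.3% → Memorial
Mild: Summit 65/89 = 73.0%, Memorial 60/73 = 82.2% → Memorial
Moderate: Summit 236/411 = 57.4%, Memorial 149/234 = 63.7% → Memorial
Severe: Summit 23/162 = 14.2%, Memorial 47/176 = 26.7% → Memorial
Overall: Summit 389/1341 = 29.0%, Memorial 384/1224 = 31.4% → Memorial
Memorial wins overall and in every case group — no reversal.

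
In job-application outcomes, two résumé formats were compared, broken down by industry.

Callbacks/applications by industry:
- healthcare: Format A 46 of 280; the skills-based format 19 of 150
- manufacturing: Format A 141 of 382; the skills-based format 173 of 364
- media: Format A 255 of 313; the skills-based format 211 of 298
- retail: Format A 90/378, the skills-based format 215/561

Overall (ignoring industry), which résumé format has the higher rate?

the skills-based format

Healthcare: Format A 46/280 = 16.4%, the skills-based format 19/150 = 12.7% → Format A
Manufacturing: Format A 141/382 = 36.9%, the skills-based format 173/364 = 47.5% → the skills-based format
Media: Format A 255/313 = 81.5%, the skills-based format 211/298 = 70.8% → Format A
Retail: Format A 90/378 = 23.8%, the skills-based format 215/561 = 38.3% → the skills-based format
Overall: Format A 532/1353 = 39.3%, the skills-based format 618/1373 = 45.0% → the skills-based format
(Neither sweeps every industry group, but the skills-based format has the higher pooled rate.)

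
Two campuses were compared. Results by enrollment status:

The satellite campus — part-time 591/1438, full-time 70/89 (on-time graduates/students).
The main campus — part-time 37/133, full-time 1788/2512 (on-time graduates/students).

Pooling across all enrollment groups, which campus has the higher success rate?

the main campus

Part-time: the satellite campus 591/1438 = 41.1%, the main campus 37/133 = 27.8% → the satellite campus
Full-time: the satellite campus 70/89 = 78.7%, the main campus 1788/2512 = 71.2% → the satellite campus
Overall: the satellite campus 661/1527 = 43.3%, the main campus 1825/2645 = 69.0% → the main campus
(The satellite campus wins every enrollment group but the main campus wins overall — the satellite campus's students skew toward the low-rate part-time group.)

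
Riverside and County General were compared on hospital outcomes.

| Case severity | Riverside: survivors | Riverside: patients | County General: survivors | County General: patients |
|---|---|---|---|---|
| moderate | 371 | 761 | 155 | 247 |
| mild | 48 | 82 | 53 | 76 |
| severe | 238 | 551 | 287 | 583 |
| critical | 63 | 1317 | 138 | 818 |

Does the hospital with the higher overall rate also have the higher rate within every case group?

Moderate: Riverside 371/761 = 48.8%, County General 155/247 = 62.8% → County General
Mild: Riverside 48/82 = 58.5%, County General 53/76 = 69.7% → County General
Severe: Riverside 238/551 = 43.2%, County General 287/583 = 49.2% → County General
Critical: Riverside 63/1317 = 4.8%, County General 138/818 = 16.9% → County General
Overall: Riverside 720/2711 = 26.6%, County General 633/1724 = 36.7% → County General
County General wins overall and in every case group — no reversal.

Yes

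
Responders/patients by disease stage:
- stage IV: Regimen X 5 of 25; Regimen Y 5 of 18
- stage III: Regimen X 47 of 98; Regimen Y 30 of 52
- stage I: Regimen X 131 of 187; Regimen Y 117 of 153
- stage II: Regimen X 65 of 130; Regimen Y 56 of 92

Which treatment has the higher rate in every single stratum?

Stage IV: Regimen X 5/25 = 20.0%, Regimen Y 5/18 = 27.8% → Regimen Y
Stage III: Regimen X 47/98 = 48.0%, Regimen Y 30/52 = 57.7% → Regimen Y
Stage I: Regimen X 131/187 = 70.1%, Regimen Y 117/153 = 76.5% → Regimen Y
Stage II: Regimen X 65/130 = 50.0%, Regimen Y 56/92 = 60.9% → Regimen Y
Regimen Y has the higher rate in all 4 groups.

Regimen Y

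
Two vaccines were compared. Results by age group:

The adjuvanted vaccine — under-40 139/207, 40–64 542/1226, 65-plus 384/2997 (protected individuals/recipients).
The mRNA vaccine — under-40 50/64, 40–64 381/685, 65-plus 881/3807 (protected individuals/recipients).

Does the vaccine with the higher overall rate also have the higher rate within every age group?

Under-40: the adjuvanted vaccine 139/207 = 67.1%, the mRNA vaccine 50/64 = 78.1% → the mRNA vaccine
40–64: the adjuvanted vaccine 542/1226 = 44.2%, the mRNA vaccine 381/685 = 55.6% → the mRNA vaccine
65-plus: the adjuvanted vaccine 384/2997 = 12.8%, the mRNA vaccine 881/3807 = 23.1% → the mRNA vaccine
Overall: the adjuvanted vaccine 1065/4430 = 24.0%, the mRNA vaccine 1312/4556 = 28.8% → the mRNA vaccine
The mRNA vaccine wins overall and in every age group — no reversal.

Yes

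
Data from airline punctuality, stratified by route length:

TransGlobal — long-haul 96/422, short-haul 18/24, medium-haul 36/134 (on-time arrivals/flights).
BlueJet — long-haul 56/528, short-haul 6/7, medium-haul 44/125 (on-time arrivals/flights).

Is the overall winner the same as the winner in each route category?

No

Long-haul: TransGlobal 96/422 = 22.7%, BlueJet 56/528 = 10.6% → TransGlobal
Short-haul: TransGlobal 18/24 = 75.0%, BlueJet 6/7 = 85.7% → BlueJet
Medium-haul: TransGlobal 36/134 = 26.9%, BlueJet 44/125 = 35.2% → BlueJet
Overall: TransGlobal 150/580 = 25.9%, BlueJet 106/660 = 16.1% → TransGlobal
Neither sweeps: TransGlobal wins 1 of 3 groups, BlueJet wins 2. TransGlobal wins overall but not every group — no Simpson reversal.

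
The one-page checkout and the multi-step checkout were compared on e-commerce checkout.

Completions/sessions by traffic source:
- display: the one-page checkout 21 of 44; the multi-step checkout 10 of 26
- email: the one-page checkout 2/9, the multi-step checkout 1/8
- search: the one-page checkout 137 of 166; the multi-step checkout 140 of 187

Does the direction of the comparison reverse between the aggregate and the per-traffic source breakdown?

No

Display: the one-page checkout 21/44 = 47.7%, the multi-step checkout 10/26 = 38.5% → the one-page checkout
Email: the one-page checkout 2/9 = 22.2%, the multi-step checkout 1/8 = 12.5% → the one-page checkout
Search: the one-page checkout 137/166 = 82.5%, the multi-step checkout 140/187 = 74.9% → the one-page checkout
Overall: the one-page checkout 160/219 = 73.1%, the multi-step checkout 151/221 = 68.3% → the one-page checkout
The one-page checkout wins overall and in every traffic group — no reversal.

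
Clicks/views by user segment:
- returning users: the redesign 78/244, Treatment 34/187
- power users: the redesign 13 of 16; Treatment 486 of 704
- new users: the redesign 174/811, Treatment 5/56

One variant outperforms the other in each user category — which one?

the redesign

Returning users: the redesign 78/244 = 32.0%, Treatment 34/187 = 18.2% → the redesign
Power users: the redesign 13/16 = 81.2%, Treatment 486/704 = 69.0% → the redesign
New users: the redesign 174/811 = 21.5%, Treatment 5/56 = 8.9% → the redesign
The redesign has the higher rate in all 3 groups.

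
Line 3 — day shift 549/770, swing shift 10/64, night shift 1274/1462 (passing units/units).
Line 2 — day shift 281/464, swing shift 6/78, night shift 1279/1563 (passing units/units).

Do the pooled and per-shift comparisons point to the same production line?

Day shift: Line 3 549/770 = 71.3%, Line 2 281/464 = 60.6% → Line 3
Swing shift: Line 3 10/64 = 15.6%, Line 2 6/78 = 7.7% → Line 3
Night shift: Line 3 1274/1462 = 87.1%, Line 2 1279/1563 = 81.8% → Line 3
Overall: Line 3 1833/2296 = 79.8%, Line 2 1566/2105 = 74.4% → Line 3
Line 3 wins overall and in every shift group — no reversal.

Yes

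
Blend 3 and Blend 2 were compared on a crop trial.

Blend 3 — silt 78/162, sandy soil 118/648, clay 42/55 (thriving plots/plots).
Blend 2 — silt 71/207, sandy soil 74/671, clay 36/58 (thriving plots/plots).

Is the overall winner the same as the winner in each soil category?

Yes

Silt: Blend 3 78/162 = 48.1%, Blend 2 71/207 = 34.3% → Blend 3
Sandy soil: Blend 3 118/648 = 18.2%, Blend 2 74/671 = 11.0% → Blend 3
Clay: Blend 3 42/55 = 76.4%, Blend 2 36/58 = 62.1% → Blend 3
Overall: Blend 3 238/865 = 27.5%, Blend 2 181/936 = 19.3% → Blend 3
Blend 3 wins overall and in every soil group — no reversal.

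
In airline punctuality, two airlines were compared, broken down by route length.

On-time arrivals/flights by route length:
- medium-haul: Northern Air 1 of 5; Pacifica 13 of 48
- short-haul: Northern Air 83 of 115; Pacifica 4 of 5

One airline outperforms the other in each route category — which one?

Medium-haul: Northern Air 1/5 = 20.0%, Pacifica 13/48 = 27.1% → Pacifica
Short-haul: Northern Air 83/115 = 72.2%, Pacifica 4/5 = 80.0% → Pacifica
Pacifica has the higher rate in both groups.

Pacifica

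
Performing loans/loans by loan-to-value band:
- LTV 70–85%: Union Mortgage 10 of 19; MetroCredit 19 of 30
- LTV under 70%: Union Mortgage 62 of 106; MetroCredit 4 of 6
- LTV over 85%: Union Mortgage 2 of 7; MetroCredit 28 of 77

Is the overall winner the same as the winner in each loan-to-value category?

LTV 70–85%: Union Mortgage 10/19 = 52.6%, MetroCredit 19/30 = 63.3% → MetroCredit
LTV under 70%: Union Mortgage 62/106 = 58.5%, MetroCredit 4/6 = 66.7% → MetroCredit
LTV over 85%: Union Mortgage 2/7 = 28.6%, MetroCredit 28/77 = 36.4% → MetroCredit
Overall: Union Mortgage 74/132 = 56.1%, MetroCredit 51/113 = 45.1% → Union Mortgage
MetroCredit wins each loan-to-value group but Union Mortgage wins overall — the comparison reverses. MetroCredit's loans skew toward LTV over 85%, which has a lower base rate.

No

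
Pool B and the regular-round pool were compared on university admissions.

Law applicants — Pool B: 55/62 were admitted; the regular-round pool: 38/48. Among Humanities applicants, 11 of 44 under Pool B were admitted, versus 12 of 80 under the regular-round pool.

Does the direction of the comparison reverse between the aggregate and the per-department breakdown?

Law: Pool B 55/62 = 88.7%, the regular-round pool 38/48 = 79.2% → Pool B
Humanities: Pool B 11/44 = 25.0%, the regular-round pool 12/80 = 15.0% → Pool B
Overall: Pool B 66/106 = 62.3%, the regular-round pool 50/128 = 39.1% → Pool B
Pool B wins overall and in every department group — no reversal.

No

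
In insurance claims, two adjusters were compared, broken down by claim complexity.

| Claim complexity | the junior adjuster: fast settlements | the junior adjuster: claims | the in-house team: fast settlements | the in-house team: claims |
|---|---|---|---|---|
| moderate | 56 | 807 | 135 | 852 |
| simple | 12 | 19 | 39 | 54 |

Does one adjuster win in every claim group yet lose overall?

Moderate: the junior adjuster 56/807 = 6.9%, the in-house team 135/852 = 15.8% → the in-house team
Simple: the junior adjuster 12/19 = 63.2%, the in-house team 39/54 = 72.2% → the in-house team
Overall: the junior adjuster 68/826 = 8.2%, the in-house team 174/906 = 19.2% → the in-house team
The in-house team wins overall and in every claim group — no reversal.

No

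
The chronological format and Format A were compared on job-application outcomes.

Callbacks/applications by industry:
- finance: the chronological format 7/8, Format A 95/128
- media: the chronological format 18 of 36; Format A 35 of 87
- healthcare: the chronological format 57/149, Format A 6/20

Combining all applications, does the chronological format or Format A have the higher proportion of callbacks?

Finance: the chronological format 7/8 = 87.5%, Format A 95/128 = 74.2% → the chronological format
Media: the chronological format 18/36 = 50.0%, Format A 35/87 = 40.2% → the chronological format
Healthcare: the chronological format 57/149 = 38.3%, Format A 6/20 = 30.0% → the chronological format
Overall: the chronological format 82/193 = 42.5%, Format A 136/235 = 57.9% → Format A
(The chronological format wins every industry group but Format A wins overall — the chronological format's applications skew toward the low-rate healthcare group.)

Format A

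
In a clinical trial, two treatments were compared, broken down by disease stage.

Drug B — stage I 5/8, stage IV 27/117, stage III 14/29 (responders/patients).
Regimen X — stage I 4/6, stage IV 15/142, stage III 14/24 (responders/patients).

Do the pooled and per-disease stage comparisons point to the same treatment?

Stage I: Drug B 5/8 = 62.5%, Regimen X 4/6 = 66.7% → Regimen X
Stage IV: Drug B 27/117 = 23.1%, Regimen X 15/142 = 10.6% → Drug B
Stage III: Drug B 14/29 = 48.3%, Regimen X 14/24 = 58.3% → Regimen X
Overall: Drug B 46/154 = 29.9%, Regimen X 33/172 = 19.2% → Drug B
Neither sweeps: Drug B wins 1 of 3 groups, Regimen X wins 2. Drug B wins overall but not every group — no Simpson reversal.

No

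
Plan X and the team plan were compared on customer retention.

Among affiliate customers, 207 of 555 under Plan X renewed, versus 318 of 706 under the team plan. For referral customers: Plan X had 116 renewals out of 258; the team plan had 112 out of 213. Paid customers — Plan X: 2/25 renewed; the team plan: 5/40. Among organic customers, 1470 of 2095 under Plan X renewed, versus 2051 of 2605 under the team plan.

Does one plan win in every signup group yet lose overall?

No

Affiliate: Plan X 207/555 = 37.3%, the team plan 318/706 = 45.0% → the team plan
Referral: Plan X 116/258 = 45.0%, the team plan 112/213 = 52.6% → the team plan
Paid: Plan X 2/25 = 8.0%, the team plan 5/40 = 12.5% → the team plan
Organic: Plan X 1470/2095 = 70.2%, the team plan 2051/2605 = 78.7% → the team plan
Overall: Plan X 1795/2933 = 61.2%, the team plan 2486/3564 = 69.8% → the team plan
The team plan wins overall and in every signup group — no reversal.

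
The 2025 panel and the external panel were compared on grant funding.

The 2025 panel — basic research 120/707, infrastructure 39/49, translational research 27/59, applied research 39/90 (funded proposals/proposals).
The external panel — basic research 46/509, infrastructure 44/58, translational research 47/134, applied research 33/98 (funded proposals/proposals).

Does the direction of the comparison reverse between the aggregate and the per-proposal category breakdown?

Basic research: the 2025 panel 120/707 = 17.0%, the external panel 46/509 = 9.0% → the 2025 panel
Infrastructure: the 2025 panel 39/49 = 79.6%, the external panel 44/58 = 75.9% → the 2025 panel
Translational research: the 2025 panel 27/59 = 45.8%, the external panel 47/134 = 35.1% → the 2025 panel
Applied research: the 2025 panel 39/90 = 43.3%, the external panel 33/98 = 33.7% → the 2025 panel
Overall: the 2025 panel 225/905 = 24.9%, the external panel 170/799 = 21.3% → the 2025 panel
The 2025 panel wins overall and in every proposal group — no reversal.

No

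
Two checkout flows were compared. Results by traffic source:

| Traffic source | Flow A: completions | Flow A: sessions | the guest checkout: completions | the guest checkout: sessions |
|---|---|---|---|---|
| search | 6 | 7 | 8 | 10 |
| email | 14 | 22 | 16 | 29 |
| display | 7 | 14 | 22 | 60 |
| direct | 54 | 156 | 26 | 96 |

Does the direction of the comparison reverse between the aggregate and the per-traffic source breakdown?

No

Search: Flow A 6/7 = 85.7%, the guest checkout 8/10 = 80.0% → Flow A
Email: Flow A 14/22 = 63.6%, the guest checkout 16/29 = 55.2% → Flow A
Display: Flow A 7/14 = 50.0%, the guest checkout 22/60 = 36.7% → Flow A
Direct: Flow A 54/156 = 34.6%, the guest checkout 26/96 = 27.1% → Flow A
Overall: Flow A 81/199 = 40.7%, the guest checkout 72/195 = 36.9% → Flow A
Flow A wins overall and in every traffic group — no reversal.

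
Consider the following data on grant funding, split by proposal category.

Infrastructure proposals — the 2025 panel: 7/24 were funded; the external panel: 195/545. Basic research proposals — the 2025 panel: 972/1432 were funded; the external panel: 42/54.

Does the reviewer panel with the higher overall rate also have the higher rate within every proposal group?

Infrastructure: the 2025 panel 7/24 = 29.2%, the external panel 195/545 = 35.8% → the external panel
Basic research: the 2025 panel 972/1432 = 67.9%, the external panel 42/54 = 77.8% → the external panel
Overall: the 2025 panel 979/1456 = 67.2%, the external panel 237/599 = 39.6% → the 2025 panel
The external panel wins each proposal group but the 2025 panel wins overall — the comparison reverses. The external panel's proposals skew toward infrastructure, which has a lower base rate.

No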